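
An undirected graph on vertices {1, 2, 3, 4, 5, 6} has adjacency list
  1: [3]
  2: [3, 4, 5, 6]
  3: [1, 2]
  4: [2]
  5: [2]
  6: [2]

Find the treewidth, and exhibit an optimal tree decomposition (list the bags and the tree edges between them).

The largest bag has 2 vertices, giving width 1; this decomposition certifies tw(G) ≤ 1. G has an edge, so its treewidth is at least 1. Therefore the treewidth is 1.

Treewidth 1.
Bags: B1 = {2, 5}  B2 = {2, 4}  B3 = {2, 3}  B4 = {1, 3}  B5 = {2, 6}
Tree: B1–B2, B2–B3, B3–B4, B3–B5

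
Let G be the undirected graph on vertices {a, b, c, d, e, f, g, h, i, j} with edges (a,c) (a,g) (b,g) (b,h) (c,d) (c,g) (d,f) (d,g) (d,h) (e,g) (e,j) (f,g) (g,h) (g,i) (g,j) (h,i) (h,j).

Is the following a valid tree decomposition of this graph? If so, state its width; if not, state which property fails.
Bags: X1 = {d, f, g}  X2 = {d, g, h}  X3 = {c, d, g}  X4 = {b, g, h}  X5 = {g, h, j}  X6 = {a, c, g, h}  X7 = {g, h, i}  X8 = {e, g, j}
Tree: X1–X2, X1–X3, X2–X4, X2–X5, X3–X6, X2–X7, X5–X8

A tree decomposition must satisfy three properties: every vertex lies in some bag; for every edge, both endpoints lie together in some bag; and for every vertex, the bags containing it form a connected subtree. Here bags containing vertex h are not connected in the tree, so the decomposition is invalid.

No — bags containing vertex h are not connected in the tree.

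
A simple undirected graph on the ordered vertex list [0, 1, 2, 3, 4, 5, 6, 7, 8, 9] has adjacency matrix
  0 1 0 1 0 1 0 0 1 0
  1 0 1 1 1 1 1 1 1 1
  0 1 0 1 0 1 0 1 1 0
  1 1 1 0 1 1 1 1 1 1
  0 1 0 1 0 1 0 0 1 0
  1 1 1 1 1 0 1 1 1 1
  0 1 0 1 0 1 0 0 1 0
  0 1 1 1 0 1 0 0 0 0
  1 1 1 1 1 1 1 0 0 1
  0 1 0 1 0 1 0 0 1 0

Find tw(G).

A width-4 tree decomposition is:
Bags: B1 = {1, 2, 3, 5, 8}  B2 = {1, 3, 5, 8, 9}  B3 = {1, 3, 4, 5, 8}  B4 = {0, 1, 3, 5, 8}  B5 = {1, 3, 5, 6, 8}  B6 = {1, 2, 3, 5, 7}
Tree: B1–B2, B2–B3, B2–B4, B2–B5, B1–B6
Each bag holds 5 vertices, so the decomposition has width 4, which upper-bounds the treewidth. For the lower bound, the 5 vertices {0, 1, 3, 5, 8} are pairwise adjacent, and any tree decomposition puts a clique entirely inside one bag — forcing width ≥ 4. The upper and lower bounds meet at 4, so that is the treewidth.

4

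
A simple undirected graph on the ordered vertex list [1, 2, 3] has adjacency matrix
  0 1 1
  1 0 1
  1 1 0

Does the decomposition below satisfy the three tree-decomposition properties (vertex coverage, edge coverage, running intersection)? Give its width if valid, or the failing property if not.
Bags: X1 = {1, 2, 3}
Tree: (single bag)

Yes; width 2.

Every vertex of G appears in some bag (union = {1, 2, 3}); every edge is covered by a bag; and for each vertex v the set of bags containing v is connected in the bag tree. The decomposition is therefore valid. The largest bag has 3 vertices, so the width is 2.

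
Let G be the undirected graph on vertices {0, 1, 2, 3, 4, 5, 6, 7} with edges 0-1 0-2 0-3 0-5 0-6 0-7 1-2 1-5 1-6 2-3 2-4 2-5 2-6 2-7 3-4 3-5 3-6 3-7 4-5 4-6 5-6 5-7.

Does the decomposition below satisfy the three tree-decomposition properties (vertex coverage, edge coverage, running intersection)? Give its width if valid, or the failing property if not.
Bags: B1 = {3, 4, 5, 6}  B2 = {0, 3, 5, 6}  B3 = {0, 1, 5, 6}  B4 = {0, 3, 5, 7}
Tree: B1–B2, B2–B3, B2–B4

A tree decomposition must satisfy three properties: every vertex lies in some bag; for every edge, both endpoints lie together in some bag; and for every vertex, the bags containing it form a connected subtree. Here vertex 2 appears in no bag, so the decomposition is invalid.

No — vertex 2 appears in no bag.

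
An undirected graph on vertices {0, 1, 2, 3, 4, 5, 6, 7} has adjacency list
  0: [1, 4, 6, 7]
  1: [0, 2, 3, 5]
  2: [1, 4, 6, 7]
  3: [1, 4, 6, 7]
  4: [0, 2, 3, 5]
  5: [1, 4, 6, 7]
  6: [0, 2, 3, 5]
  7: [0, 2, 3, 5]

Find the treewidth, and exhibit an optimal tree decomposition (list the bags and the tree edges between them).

The largest bag has 5 vertices, giving width 4; this decomposition certifies tw(G) ≤ 4. For the lower bound: the 5 vertex sets {3,6}, {0,4}, {1,2}, {5}, {7} are disjoint, each induces a connected subgraph, and every pair is joined by at least one edge of G. Contracting each set to a single vertex therefore yields K_{5} as a minor, and since treewidth is minor-monotone, tw(G) ≥ tw(K_{5}) = 4. The upper and lower bounds meet at 4, so that is the treewidth.

Treewidth 4.
One such decomposition:
Bags: B1 = {0, 2, 3, 5, 6}  B2 = {0, 2, 3, 4, 5}  B3 = {0, 1, 2, 3, 5}  B4 = {0, 2, 3, 5, 7}
Tree: B1–B2, B2–B3, B3–B4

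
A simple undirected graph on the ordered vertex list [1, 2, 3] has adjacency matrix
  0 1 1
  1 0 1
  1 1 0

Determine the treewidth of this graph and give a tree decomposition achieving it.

A single bag containing all 3 vertices is trivially a valid decomposition of width 2. Conversely, {1, 2, 3} is a clique of size 3, and the vertices of any clique must share a bag in every tree decomposition; so some bag has ≥ 3 vertices and tw(G) ≥ 2. Combining the bounds, tw(G) = 2.

Treewidth 2.
One such decomposition:
Bags: B1 = {1, 2, 3}
Tree: (single bag)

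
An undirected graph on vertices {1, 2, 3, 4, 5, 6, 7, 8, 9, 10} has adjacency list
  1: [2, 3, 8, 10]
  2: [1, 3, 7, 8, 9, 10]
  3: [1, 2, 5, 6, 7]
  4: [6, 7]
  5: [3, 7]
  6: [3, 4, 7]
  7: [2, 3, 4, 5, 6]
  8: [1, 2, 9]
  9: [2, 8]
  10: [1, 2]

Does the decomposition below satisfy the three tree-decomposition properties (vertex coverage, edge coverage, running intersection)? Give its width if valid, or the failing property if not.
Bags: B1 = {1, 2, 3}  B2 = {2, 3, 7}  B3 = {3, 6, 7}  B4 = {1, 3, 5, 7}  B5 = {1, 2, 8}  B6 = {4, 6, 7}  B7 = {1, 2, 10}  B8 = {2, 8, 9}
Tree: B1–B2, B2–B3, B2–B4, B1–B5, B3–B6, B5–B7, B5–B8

A tree decomposition must satisfy three properties: every vertex lies in some bag; for every edge, both endpoints lie together in some bag; and for every vertex, the bags containing it form a connected subtree. Here bags containing vertex 1 are not connected in the tree, so the decomposition is invalid.

No — bags containing vertex 1 are not connected in the tree.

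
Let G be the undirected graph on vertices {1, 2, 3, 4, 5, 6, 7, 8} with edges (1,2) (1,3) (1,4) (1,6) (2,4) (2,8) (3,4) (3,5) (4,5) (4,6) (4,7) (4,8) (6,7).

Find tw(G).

A width-2 tree decomposition is:
Bags: B1 = {1, 3, 4}  B2 = {1, 2, 4}  B3 = {1, 4, 6}  B4 = {3, 4, 5}  B5 = {4, 6, 7}  B6 = {2, 4, 8}
Tree: B1–B2, B2–B3, B1–B4, B3–B5, B2–B6
Each bag holds 3 vertices, so the decomposition has width 2, which upper-bounds the treewidth. For the lower bound, the 3 vertices {2, 4, 8} are pairwise adjacent, and any tree decomposition puts a clique entirely inside one bag — forcing width ≥ 2. Therefore the treewidth is 2.

2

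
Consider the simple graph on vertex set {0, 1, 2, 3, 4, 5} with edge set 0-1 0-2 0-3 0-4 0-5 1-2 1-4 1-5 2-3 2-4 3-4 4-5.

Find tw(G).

A width-3 tree decomposition is:
Bags: B1 = {0, 1, 2, 4}  B2 = {0, 2, 3, 4}  B3 = {0, 1, 4, 5}
Tree: B1–B2, B1–B3
Each bag holds 4 vertices, so the decomposition has width 3, which upper-bounds the treewidth. On the other hand G contains the 4-clique {0, 1, 2, 4}. A clique must lie in a single bag of any decomposition, so no decomposition can have width below 3. Therefore the treewidth is 3.

3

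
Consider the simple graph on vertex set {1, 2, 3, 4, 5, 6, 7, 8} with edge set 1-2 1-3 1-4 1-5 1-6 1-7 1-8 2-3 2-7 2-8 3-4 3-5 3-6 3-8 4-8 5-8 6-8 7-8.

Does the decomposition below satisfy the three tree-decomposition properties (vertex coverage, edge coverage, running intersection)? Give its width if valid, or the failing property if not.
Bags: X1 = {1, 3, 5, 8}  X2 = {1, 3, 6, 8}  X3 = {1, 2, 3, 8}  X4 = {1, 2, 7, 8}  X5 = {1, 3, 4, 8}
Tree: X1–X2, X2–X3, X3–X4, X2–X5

Yes; width 3.

Every vertex of G appears in some bag (union = {1, 2, 3, 4, 5, 6, 7, 8}); every edge is covered by a bag; and for each vertex v the set of bags containing v is connected in the bag tree. The decomposition is therefore valid. The largest bag has 4 vertices, so the width is 3.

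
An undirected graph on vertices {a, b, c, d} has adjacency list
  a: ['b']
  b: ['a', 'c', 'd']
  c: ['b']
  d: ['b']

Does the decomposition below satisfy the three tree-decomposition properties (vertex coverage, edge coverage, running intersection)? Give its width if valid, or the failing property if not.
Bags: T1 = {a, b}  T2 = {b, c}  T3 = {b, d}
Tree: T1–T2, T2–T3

Vertex coverage: the bags together contain {a, b, c, d}, the full vertex set. Edge coverage: each edge of G has both endpoints in at least one bag. Running intersection: for every vertex, the bags containing it form a connected subtree. All three properties hold, so this is a valid tree decomposition of width max|bag| − 1 = 1, and hence tw(G) ≤ 1.

Yes; width 1.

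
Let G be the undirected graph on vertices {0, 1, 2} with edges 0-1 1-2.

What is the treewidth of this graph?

1

A width-1 tree decomposition is:
Bags: B1 = {1, 2}  B2 = {0, 1}
Tree: B1–B2
Every bag has size at most 2, so the width is 2 − 1 = 1 and tw(G) ≤ 1. Since G has at least one edge (e.g. 1–2), it is not an edgeless graph, so tw(G) ≥ 1. Hence tw(G) = 1 exactly.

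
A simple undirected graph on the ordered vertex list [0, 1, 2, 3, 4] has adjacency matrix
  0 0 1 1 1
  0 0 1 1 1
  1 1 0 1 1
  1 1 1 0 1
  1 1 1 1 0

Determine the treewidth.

A width-3 tree decomposition is:
Bags: B1 = {0, 2, 3, 4}  B2 = {1, 2, 3, 4}
Tree: B1–B2
Each bag holds 4 vertices, so the decomposition has width 3, which upper-bounds the treewidth. On the other hand G contains the 4-clique {0, 2, 3, 4}. A clique must lie in a single bag of any decomposition, so no decomposition can have width below 3. Hence tw(G) = 3 exactly.

3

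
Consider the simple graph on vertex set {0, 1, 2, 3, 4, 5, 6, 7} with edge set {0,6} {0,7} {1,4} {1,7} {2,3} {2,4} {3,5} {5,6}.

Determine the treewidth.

2

A width-2 tree decomposition is:
Bags: B1 = {1, 2, 4}  B2 = {1, 2, 7}  B3 = {0, 2, 7}  B4 = {0, 2, 6}  B5 = {2, 5, 6}  B6 = {2, 3, 5}
Tree: B1–B2, B2–B3, B3–B4, B4–B5, B5–B6
Each bag holds 3 vertices, so the decomposition has width 2, which upper-bounds the treewidth. The edges 2–4–1–7–0–6–5–3–2 form a cycle, so G is not a tree and its treewidth is at least 2. Hence tw(G) = 2 exactly.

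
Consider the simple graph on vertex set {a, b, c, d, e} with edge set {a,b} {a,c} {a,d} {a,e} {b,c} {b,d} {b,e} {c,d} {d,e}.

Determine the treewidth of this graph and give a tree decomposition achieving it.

The largest bag has 4 vertices, giving width 3; this decomposition certifies tw(G) ≤ 3. For the lower bound, the 4 vertices {a, b, d, e} are pairwise adjacent, and any tree decomposition puts a clique entirely inside one bag — forcing width ≥ 3. The upper and lower bounds meet at 3, so that is the treewidth.

Treewidth 3.
One optimal decomposition is:
Bags: B1 = {a, b, d, e}  B2 = {a, b, c, d}
Tree: B1–B2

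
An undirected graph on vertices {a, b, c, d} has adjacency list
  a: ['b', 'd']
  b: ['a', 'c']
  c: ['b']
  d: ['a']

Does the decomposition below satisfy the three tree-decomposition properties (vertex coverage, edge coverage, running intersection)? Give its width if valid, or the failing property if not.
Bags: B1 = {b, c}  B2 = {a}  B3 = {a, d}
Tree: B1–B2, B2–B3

A tree decomposition must satisfy three properties: every vertex lies in some bag; for every edge, both endpoints lie together in some bag; and for every vertex, the bags containing it form a connected subtree. Here edge (b,a) lies in no bag, so the decomposition is invalid.

No — edge (b,a) lies in no bag.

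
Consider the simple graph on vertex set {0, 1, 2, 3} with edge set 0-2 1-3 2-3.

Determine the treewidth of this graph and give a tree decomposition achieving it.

Treewidth 1.
One such decomposition:
Bags: B1 = {2, 3}  B2 = {0, 2}  B3 = {1, 3}
Tree: B1–B2, B1–B3

Every bag has size at most 2, so the width is 2 − 1 = 1 and tw(G) ≤ 1. Since G has at least one edge (e.g. 2–3), it is not an edgeless graph, so tw(G) ≥ 1. Hence tw(G) = 1 exactly.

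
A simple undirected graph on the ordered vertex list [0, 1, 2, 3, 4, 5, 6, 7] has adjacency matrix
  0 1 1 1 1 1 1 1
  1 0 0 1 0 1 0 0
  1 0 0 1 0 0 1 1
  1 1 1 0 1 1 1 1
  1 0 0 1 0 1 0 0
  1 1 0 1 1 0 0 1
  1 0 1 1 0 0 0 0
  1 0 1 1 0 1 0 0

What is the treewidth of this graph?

3

A width-3 tree decomposition is:
Bags: B1 = {0, 1, 3, 5}  B2 = {0, 3, 5, 7}  B3 = {0, 3, 4, 5}  B4 = {0, 2, 3, 7}  B5 = {0, 2, 3, 6}
Tree: B1–B2, B2–B3, B2–B4, B4–B5
The largest bag has 4 vertices, giving width 3; this decomposition certifies tw(G) ≤ 3. For the lower bound, the 4 vertices {0, 2, 3, 6} are pairwise adjacent, and any tree decomposition puts a clique entirely inside one bag — forcing width ≥ 3. Therefore the treewidth is 3.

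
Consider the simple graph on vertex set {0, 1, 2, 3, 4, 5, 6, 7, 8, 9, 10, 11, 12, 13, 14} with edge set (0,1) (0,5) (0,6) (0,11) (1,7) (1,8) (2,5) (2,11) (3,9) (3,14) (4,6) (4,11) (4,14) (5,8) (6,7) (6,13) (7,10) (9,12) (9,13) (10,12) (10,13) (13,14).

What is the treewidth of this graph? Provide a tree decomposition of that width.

Treewidth 3.
One such decomposition:
Bags: B1 = {3, 9, 12, 14}  B2 = {9, 12, 13, 14}  B3 = {10, 12, 13, 14}  B4 = {4, 10, 13, 14}  B5 = {4, 6, 10, 13}  B6 = {4, 6, 7, 10}  B7 = {4, 6, 7, 11}  B8 = {0, 6, 7, 11}  B9 = {0, 1, 7, 11}  B10 = {0, 1, 2, 11}  B11 = {0, 1, 2, 5}  B12 = {1, 2, 5, 8}
Tree: B1–B2, B2–B3, B3–B4, B4–B5, B5–B6, B6–B7, B7–B8, B8–B9, B9–B10, B10–B11, B11–B12

Every bag has size at most 4, so the width is 4 − 1 = 3 and tw(G) ≤ 3. For the lower bound: the 4 vertex sets {3,9,12}, {14}, {13}, {4,6,7,10} are disjoint, each induces a connected subgraph, and every pair is joined by at least one edge of G. Contracting each set to a single vertex therefore yields K_{4} as a minor, and since treewidth is minor-monotone, tw(G) ≥ tw(K_{4}) = 3. The upper and lower bounds meet at 3, so that is the treewidth.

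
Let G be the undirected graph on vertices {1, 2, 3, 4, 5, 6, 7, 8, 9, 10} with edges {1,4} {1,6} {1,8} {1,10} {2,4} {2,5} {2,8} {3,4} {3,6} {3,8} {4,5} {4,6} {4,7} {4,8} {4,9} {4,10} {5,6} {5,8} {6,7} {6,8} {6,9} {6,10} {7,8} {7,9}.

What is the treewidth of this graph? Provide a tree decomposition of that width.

Every bag has size at most 4, so the width is 4 − 1 = 3 and tw(G) ≤ 3. For the lower bound, the 4 vertices {2, 4, 5, 8} are pairwise adjacent, and any tree decomposition puts a clique entirely inside one bag — forcing width ≥ 3. Combining the bounds, tw(G) = 3.

Treewidth 3.
One optimal decomposition is:
Bags: B1 = {4, 5, 6, 8}  B2 = {2, 4, 5, 8}  B3 = {4, 6, 7, 8}  B4 = {4, 6, 7, 9}  B5 = {1, 4, 6, 8}  B6 = {1, 4, 6, 10}  B7 = {3, 4, 6, 8}
Tree: B1–B2, B1–B3, B3–B4, B1–B5, B5–B6, B1–B7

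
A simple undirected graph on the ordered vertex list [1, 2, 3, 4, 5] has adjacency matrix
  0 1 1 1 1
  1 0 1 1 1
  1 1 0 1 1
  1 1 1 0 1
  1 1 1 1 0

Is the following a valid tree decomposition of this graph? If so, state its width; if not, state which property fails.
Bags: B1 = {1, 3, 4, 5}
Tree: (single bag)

No — vertex 2 appears in no bag.

A tree decomposition must satisfy three properties: every vertex lies in some bag; for every edge, both endpoints lie together in some bag; and for every vertex, the bags containing it form a connected subtree. Here vertex 2 appears in no bag, so the decomposition is invalid.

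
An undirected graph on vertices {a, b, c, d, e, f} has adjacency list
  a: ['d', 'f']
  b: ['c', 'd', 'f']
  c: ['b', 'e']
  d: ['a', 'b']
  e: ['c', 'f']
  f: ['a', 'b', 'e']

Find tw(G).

2

A width-2 tree decomposition is:
Bags: B1 = {c, e, f}  B2 = {b, c, f}  B3 = {a, b, f}  B4 = {a, b, d}
Tree: B1–B2, B2–B3, B3–B4
Every bag has size at most 3, so the width is 3 − 1 = 2 and tw(G) ≤ 2. The edges e–c–b–f–e form a cycle, so G is not a tree and its treewidth is at least 2. Hence tw(G) = 2 exactly.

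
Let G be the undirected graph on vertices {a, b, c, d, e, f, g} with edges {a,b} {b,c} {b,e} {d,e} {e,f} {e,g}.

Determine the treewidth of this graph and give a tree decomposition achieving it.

The largest bag has 2 vertices, giving width 1; this decomposition certifies tw(G) ≤ 1. G has an edge, so its treewidth is at least 1. Therefore the treewidth is 1.

Treewidth 1.
One such decomposition:
Bags: B1 = {b, e}  B2 = {e, g}  B3 = {e, f}  B4 = {d, e}  B5 = {a, b}  B6 = {b, c}
Tree: B1–B2, B2–B3, B1–B4, B1–B5, B1–B6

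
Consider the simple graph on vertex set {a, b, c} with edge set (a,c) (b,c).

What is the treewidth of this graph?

1

A width-1 tree decomposition is:
Bags: B1 = {b, c}  B2 = {a, c}
Tree: B1–B2
Each bag holds 2 vertices, so the decomposition has width 1, which upper-bounds the treewidth. G has an edge, so its treewidth is at least 1. Hence tw(G) = 1 exactly.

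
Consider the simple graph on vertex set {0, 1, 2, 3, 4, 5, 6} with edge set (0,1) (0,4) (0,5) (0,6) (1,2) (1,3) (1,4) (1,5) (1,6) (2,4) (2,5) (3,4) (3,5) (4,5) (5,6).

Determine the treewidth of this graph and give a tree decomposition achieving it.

Treewidth 3.
Bags: B1 = {1, 2, 4, 5}  B2 = {0, 1, 4, 5}  B3 = {0, 1, 5, 6}  B4 = {1, 3, 4, 5}
Tree: B1–B2, B2–B3, B1–B4

The largest bag has 4 vertices, giving width 3; this decomposition certifies tw(G) ≤ 3. On the other hand G contains the 4-clique {0, 1, 4, 5}. A clique must lie in a single bag of any decomposition, so no decomposition can have width below 3. Hence tw(G) = 3 exactly.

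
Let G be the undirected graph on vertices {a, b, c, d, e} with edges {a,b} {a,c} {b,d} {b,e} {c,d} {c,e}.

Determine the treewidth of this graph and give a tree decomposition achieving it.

Treewidth 2.
Bags: B1 = {b, c, e}  B2 = {b, c, d}  B3 = {a, b, c}
Tree: B1–B2, B2–B3

The largest bag has 3 vertices, giving width 2; this decomposition certifies tw(G) ≤ 2. The edges b–e–c–d–b form a cycle, so G is not a tree and its treewidth is at least 2. Therefore the treewidth is 2.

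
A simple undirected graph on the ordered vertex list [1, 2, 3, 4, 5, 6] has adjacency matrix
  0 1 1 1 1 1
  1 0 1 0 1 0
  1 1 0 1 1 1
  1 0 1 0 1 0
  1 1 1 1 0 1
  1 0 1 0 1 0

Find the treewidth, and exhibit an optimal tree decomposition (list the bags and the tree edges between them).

Every bag has size at most 4, so the width is 4 − 1 = 3 and tw(G) ≤ 3. On the other hand G contains the 4-clique {1, 2, 3, 5}. A clique must lie in a single bag of any decomposition, so no decomposition can have width below 3. The upper and lower bounds meet at 3, so that is the treewidth.

Treewidth 3.
One optimal decomposition is:
Bags: B1 = {1, 2, 3, 5}  B2 = {1, 3, 4, 5}  B3 = {1, 3, 5, 6}
Tree: B1–B2, B1–B3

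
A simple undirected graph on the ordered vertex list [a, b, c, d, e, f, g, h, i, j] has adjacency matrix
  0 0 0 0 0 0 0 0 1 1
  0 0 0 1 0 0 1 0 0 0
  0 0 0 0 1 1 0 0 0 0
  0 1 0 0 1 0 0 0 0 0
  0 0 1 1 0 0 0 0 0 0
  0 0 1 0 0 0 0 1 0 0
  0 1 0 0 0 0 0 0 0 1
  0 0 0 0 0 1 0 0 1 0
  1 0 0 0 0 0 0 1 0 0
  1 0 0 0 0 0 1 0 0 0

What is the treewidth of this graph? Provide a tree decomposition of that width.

The largest bag has 3 vertices, giving width 2; this decomposition certifies tw(G) ≤ 2. For the lower bound, G contains the cycle f–h–i–a–j–g–b–d–e–c–f, so G is not a forest; only forests have treewidth ≤ 1, hence tw(G) ≥ 2. Hence tw(G) = 2 exactly.

Treewidth 2.
One optimal decomposition is:
Bags: B1 = {f, h, i}  B2 = {a, f, i}  B3 = {a, f, j}  B4 = {f, g, j}  B5 = {b, f, g}  B6 = {b, d, f}  B7 = {d, e, f}  B8 = {c, e, f}
Tree: B1–B2, B2–B3, B3–B4, B4–B5, B5–B6, B6–B7, B7–B8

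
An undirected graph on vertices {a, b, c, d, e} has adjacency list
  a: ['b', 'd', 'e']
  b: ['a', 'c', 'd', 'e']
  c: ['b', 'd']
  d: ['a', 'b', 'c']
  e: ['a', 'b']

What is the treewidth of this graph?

A width-2 tree decomposition is:
Bags: B1 = {a, b, e}  B2 = {a, b, d}  B3 = {b, c, d}
Tree: B1–B2, B2–B3
The largest bag has 3 vertices, giving width 2; this decomposition certifies tw(G) ≤ 2. For the lower bound, the 3 vertices {b, c, d} are pairwise adjacent, and any tree decomposition puts a clique entirely inside one bag — forcing width ≥ 2. Therefore the treewidth is 2.

2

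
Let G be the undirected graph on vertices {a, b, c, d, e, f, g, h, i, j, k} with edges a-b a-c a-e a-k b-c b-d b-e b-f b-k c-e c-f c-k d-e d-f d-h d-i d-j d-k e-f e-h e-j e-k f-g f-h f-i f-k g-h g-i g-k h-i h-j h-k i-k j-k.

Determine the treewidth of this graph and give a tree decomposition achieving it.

Treewidth 4.
One optimal decomposition is:
Bags: B1 = {b, d, e, f, k}  B2 = {b, c, e, f, k}  B3 = {a, b, c, e, k}  B4 = {d, e, f, h, k}  B5 = {d, e, h, j, k}  B6 = {d, f, h, i, k}  B7 = {f, g, h, i, k}
Tree: B1–B2, B2–B3, B1–B4, B4–B5, B4–B6, B6–B7

Every bag has size at most 5, so the width is 5 − 1 = 4 and tw(G) ≤ 4. For the lower bound, the 5 vertices {a, b, c, e, k} are pairwise adjacent, and any tree decomposition puts a clique entirely inside one bag — forcing width ≥ 4. Combining the bounds, tw(G) = 4.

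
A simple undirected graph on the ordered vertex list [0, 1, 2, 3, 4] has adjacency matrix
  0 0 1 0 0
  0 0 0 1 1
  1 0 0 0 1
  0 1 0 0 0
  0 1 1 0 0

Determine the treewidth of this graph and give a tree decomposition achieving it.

Treewidth 1.
One optimal decomposition is:
Bags: B1 = {1, 3}  B2 = {1, 4}  B3 = {2, 4}  B4 = {0, 2}
Tree: B1–B2, B2–B3, B3–B4

Each bag holds 2 vertices, so the decomposition has width 1, which upper-bounds the treewidth. G has an edge, so its treewidth is at least 1. Therefore the treewidth is 1.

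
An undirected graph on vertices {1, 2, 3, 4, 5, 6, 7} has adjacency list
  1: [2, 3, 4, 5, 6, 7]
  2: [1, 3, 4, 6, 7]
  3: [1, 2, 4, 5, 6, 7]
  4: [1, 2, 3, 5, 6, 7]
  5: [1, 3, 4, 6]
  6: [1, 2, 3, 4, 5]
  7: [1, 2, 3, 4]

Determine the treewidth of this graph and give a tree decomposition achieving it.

Each bag holds 5 vertices, so the decomposition has width 4, which upper-bounds the treewidth. Conversely, {1, 2, 3, 4, 6} is a clique of size 5, and the vertices of any clique must share a bag in every tree decomposition; so some bag has ≥ 5 vertices and tw(G) ≥ 4. The upper and lower bounds meet at 4, so that is the treewidth.

Treewidth 4.
One such decomposition:
Bags: B1 = {1, 2, 3, 4, 7}  B2 = {1, 2, 3, 4, 6}  B3 = {1, 3, 4, 5, 6}
Tree: B1–B2, B2–B3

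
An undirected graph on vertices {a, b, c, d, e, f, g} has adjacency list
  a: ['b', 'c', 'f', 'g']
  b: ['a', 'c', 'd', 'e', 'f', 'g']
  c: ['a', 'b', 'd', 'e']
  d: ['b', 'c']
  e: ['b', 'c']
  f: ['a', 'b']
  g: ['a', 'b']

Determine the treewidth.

A width-2 tree decomposition is:
Bags: B1 = {b, c, e}  B2 = {a, b, c}  B3 = {b, c, d}  B4 = {a, b, f}  B5 = {a, b, g}
Tree: B1–B2, B1–B3, B2–B4, B2–B5
Each bag holds 3 vertices, so the decomposition has width 2, which upper-bounds the treewidth. For the lower bound, the 3 vertices {a, b, g} are pairwise adjacent, and any tree decomposition puts a clique entirely inside one bag — forcing width ≥ 2. Combining the bounds, tw(G) = 2.

2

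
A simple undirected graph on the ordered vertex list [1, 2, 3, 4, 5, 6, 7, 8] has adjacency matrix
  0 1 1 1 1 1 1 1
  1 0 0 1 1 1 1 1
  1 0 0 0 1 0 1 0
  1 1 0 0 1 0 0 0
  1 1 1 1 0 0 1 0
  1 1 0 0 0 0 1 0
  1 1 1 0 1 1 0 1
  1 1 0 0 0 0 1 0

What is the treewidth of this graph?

A width-3 tree decomposition is:
Bags: B1 = {1, 2, 5, 7}  B2 = {1, 2, 4, 5}  B3 = {1, 2, 6, 7}  B4 = {1, 2, 7, 8}  B5 = {1, 3, 5, 7}
Tree: B1–B2, B1–B3, B3–B4, B1–B5
Each bag holds 4 vertices, so the decomposition has width 3, which upper-bounds the treewidth. For the lower bound, the 4 vertices {1, 2, 4, 5} are pairwise adjacent, and any tree decomposition puts a clique entirely inside one bag — forcing width ≥ 3. Combining the bounds, tw(G) = 3.

3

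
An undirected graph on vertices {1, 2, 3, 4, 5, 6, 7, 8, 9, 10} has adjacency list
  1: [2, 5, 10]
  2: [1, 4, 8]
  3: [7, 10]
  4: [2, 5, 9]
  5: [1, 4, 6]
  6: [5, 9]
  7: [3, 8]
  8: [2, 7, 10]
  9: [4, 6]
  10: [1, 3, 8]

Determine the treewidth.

A width-2 tree decomposition is:
Bags: B1 = {3, 7, 10}  B2 = {7, 8, 10}  B3 = {1, 8, 10}  B4 = {1, 2, 8}  B5 = {1, 2, 5}  B6 = {2, 4, 5}  B7 = {4, 5, 6}  B8 = {4, 6, 9}
Tree: B1–B2, B2–B3, B3–B4, B4–B5, B5–B6, B6–B7, B7–B8
Each bag holds 3 vertices, so the decomposition has width 2, which upper-bounds the treewidth. Since 3–7–8–10–3 is a cycle in G, G is not acyclic. Forests are exactly the graphs of treewidth ≤ 1, so tw(G) ≥ 2. Therefore the treewidth is 2.

2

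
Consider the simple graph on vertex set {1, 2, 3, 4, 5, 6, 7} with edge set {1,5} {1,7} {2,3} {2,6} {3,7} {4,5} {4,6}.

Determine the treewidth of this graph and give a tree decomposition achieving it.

Treewidth 2.
One optimal decomposition is:
Bags: B1 = {4, 5, 6}  B2 = {2, 5, 6}  B3 = {2, 3, 5}  B4 = {3, 5, 7}  B5 = {1, 5, 7}
Tree: B1–B2, B2–B3, B3–B4, B4–B5

Every bag has size at most 3, so the width is 3 − 1 = 2 and tw(G) ≤ 2. For the lower bound, G contains the cycle 5–4–6–2–3–7–1–5, so G is not a forest; only forests have treewidth ≤ 1, hence tw(G) ≥ 2. The upper and lower bounds meet at 2, so that is the treewidth.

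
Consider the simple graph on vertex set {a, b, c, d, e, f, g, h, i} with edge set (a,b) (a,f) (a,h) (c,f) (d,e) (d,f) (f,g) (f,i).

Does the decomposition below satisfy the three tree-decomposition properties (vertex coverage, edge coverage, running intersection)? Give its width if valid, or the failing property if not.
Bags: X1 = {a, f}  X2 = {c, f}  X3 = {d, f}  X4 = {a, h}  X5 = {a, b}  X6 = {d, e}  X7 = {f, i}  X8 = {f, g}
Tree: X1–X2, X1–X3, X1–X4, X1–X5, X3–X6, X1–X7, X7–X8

Every vertex of G appears in some bag (union = {a, b, c, d, e, f, g, h, i}); every edge is covered by a bag; and for each vertex v the set of bags containing v is connected in the bag tree. The decomposition is therefore valid. The largest bag has 2 vertices, so the width is 1.

Yes; width 1.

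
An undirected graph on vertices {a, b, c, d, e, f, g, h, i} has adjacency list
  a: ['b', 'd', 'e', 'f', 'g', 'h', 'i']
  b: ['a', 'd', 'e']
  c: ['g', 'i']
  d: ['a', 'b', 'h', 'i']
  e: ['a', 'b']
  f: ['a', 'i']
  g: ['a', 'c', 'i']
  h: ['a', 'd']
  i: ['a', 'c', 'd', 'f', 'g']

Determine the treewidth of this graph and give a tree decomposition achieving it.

Each bag holds 3 vertices, so the decomposition has width 2, which upper-bounds the treewidth. Conversely, {c, g, i} is a clique of size 3, and the vertices of any clique must share a bag in every tree decomposition; so some bag has ≥ 3 vertices and tw(G) ≥ 2. Combining the bounds, tw(G) = 2.

Treewidth 2.
One optimal decomposition is:
Bags: B1 = {a, g, i}  B2 = {a, d, i}  B3 = {a, f, i}  B4 = {a, b, d}  B5 = {a, b, e}  B6 = {a, d, h}  B7 = {c, g, i}
Tree: B1–B2, B2–B3, B2–B4, B4–B5, B2–B6, B1–B7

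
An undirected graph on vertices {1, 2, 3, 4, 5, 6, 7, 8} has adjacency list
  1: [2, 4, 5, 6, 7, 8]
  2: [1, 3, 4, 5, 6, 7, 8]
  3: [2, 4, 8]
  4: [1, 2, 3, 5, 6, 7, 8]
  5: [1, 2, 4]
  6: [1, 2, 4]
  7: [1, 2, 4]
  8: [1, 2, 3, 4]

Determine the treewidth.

3

A width-3 tree decomposition is:
Bags: B1 = {1, 2, 4, 5}  B2 = {1, 2, 4, 6}  B3 = {1, 2, 4, 8}  B4 = {2, 3, 4, 8}  B5 = {1, 2, 4, 7}
Tree: B1–B2, B2–B3, B3–B4, B1–B5
The largest bag has 4 vertices, giving width 3; this decomposition certifies tw(G) ≤ 3. For the lower bound, the 4 vertices {1, 2, 4, 8} are pairwise adjacent, and any tree decomposition puts a clique entirely inside one bag — forcing width ≥ 3. The upper and lower bounds meet at 3, so that is the treewidth.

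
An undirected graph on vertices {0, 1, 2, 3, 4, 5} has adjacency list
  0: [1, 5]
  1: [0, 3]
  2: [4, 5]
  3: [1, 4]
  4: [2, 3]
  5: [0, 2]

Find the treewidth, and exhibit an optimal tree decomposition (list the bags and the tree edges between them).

Each bag holds 3 vertices, so the decomposition has width 2, which upper-bounds the treewidth. For the lower bound, G contains the cycle 2–4–3–1–0–5–2, so G is not a forest; only forests have treewidth ≤ 1, hence tw(G) ≥ 2. The upper and lower bounds meet at 2, so that is the treewidth.

Treewidth 2.
One such decomposition:
Bags: B1 = {2, 3, 4}  B2 = {1, 2, 3}  B3 = {0, 1, 2}  B4 = {0, 2, 5}
Tree: B1–B2, B2–B3, B3–B4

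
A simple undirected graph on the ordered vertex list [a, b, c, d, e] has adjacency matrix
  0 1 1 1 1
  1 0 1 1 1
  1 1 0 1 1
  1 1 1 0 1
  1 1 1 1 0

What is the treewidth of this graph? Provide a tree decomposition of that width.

Treewidth 4.
One such decomposition:
Bags: B1 = {a, b, c, d, e}
Tree: (single bag)

A single bag containing all 5 vertices is trivially a valid decomposition of width 4. For the lower bound, the 5 vertices {a, b, c, d, e} are pairwise adjacent, and any tree decomposition puts a clique entirely inside one bag — forcing width ≥ 4. Hence tw(G) = 4 exactly.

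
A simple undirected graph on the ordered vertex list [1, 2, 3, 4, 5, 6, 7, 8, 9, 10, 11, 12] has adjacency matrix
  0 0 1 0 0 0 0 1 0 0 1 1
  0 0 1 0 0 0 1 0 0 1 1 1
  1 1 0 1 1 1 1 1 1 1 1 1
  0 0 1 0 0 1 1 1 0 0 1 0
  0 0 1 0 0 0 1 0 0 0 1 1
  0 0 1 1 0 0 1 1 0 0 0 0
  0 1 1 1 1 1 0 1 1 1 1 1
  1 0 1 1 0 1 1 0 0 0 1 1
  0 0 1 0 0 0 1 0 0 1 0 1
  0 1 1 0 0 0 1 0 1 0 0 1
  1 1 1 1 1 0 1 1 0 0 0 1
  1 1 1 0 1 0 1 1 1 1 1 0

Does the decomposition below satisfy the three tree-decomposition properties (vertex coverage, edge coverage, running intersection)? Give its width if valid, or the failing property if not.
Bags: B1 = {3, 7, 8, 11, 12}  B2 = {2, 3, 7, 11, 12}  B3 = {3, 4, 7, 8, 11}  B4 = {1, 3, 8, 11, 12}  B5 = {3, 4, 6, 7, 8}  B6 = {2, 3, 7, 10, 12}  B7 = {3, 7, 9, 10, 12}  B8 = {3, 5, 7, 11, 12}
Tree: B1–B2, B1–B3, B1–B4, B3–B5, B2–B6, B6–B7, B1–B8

Vertex coverage: the bags together contain {1, 2, 3, 4, 5, 6, 7, 8, 9, 10, 11, 12}, the full vertex set. Edge coverage: each edge of G has both endpoints in at least one bag. Running intersection: for every vertex, the bags containing it form a connected subtree. All three properties hold, so this is a valid tree decomposition of width max|bag| − 1 = 4, and hence tw(G) ≤ 4.

Yes; width 4.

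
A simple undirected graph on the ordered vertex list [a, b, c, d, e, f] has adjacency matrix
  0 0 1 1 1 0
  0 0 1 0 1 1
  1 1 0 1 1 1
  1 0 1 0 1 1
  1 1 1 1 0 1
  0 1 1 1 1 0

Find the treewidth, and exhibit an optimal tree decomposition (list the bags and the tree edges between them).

Treewidth 3.
Bags: B1 = {c, d, e, f}  B2 = {b, c, e, f}  B3 = {a, c, d, e}
Tree: B1–B2, B1–B3

Every bag has size at most 4, so the width is 4 − 1 = 3 and tw(G) ≤ 3. For the lower bound, the 4 vertices {c, d, e, f} are pairwise adjacent, and any tree decomposition puts a clique entirely inside one bag — forcing width ≥ 3. Hence tw(G) = 3 exactly.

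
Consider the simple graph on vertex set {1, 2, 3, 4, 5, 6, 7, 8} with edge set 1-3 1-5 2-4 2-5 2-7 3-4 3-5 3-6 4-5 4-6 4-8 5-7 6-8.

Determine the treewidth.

2

A width-2 tree decomposition is:
Bags: B1 = {4, 6, 8}  B2 = {3, 4, 6}  B3 = {3, 4, 5}  B4 = {2, 4, 5}  B5 = {1, 3, 5}  B6 = {2, 5, 7}
Tree: B1–B2, B2–B3, B3–B4, B3–B5, B4–B6
Each bag holds 3 vertices, so the decomposition has width 2, which upper-bounds the treewidth. For the lower bound, the 3 vertices {1, 3, 5} are pairwise adjacent, and any tree decomposition puts a clique entirely inside one bag — forcing width ≥ 2. The upper and lower bounds meet at 2, so that is the treewidth.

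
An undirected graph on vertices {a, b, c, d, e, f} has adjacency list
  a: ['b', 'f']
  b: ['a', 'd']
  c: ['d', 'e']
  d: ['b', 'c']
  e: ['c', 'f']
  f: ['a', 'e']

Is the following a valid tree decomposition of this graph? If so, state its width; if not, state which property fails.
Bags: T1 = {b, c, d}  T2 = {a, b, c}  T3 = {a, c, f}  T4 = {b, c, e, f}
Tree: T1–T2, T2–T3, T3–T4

A tree decomposition must satisfy three properties: every vertex lies in some bag; for every edge, both endpoints lie together in some bag; and for every vertex, the bags containing it form a connected subtree. Here bags containing vertex b are not connected in the tree, so the decomposition is invalid.

No — bags containing vertex b are not connected in the tree.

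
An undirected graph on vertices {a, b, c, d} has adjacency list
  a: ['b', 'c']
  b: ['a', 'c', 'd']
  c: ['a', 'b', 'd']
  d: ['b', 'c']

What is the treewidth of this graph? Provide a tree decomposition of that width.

The largest bag has 3 vertices, giving width 2; this decomposition certifies tw(G) ≤ 2. On the other hand G contains the 3-clique {b, c, d}. A clique must lie in a single bag of any decomposition, so no decomposition can have width below 2. The upper and lower bounds meet at 2, so that is the treewidth.

Treewidth 2.
One optimal decomposition is:
Bags: B1 = {b, c, d}  B2 = {a, b, c}
Tree: B1–B2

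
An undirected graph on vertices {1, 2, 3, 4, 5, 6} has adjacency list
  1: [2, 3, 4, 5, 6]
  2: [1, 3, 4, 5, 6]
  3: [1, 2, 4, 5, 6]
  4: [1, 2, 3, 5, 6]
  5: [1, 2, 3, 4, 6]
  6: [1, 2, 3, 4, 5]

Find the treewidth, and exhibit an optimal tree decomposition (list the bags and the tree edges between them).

With just one bag of size 6, the width is 6 − 1 = 5, so tw(G) ≤ 5. For the lower bound, the 6 vertices {1, 2, 3, 4, 5, 6} are pairwise adjacent, and any tree decomposition puts a clique entirely inside one bag — forcing width ≥ 5. Hence tw(G) = 5 exactly.

Treewidth 5.
One optimal decomposition is:
Bags: B1 = {1, 2, 3, 4, 5, 6}
Tree: (single bag)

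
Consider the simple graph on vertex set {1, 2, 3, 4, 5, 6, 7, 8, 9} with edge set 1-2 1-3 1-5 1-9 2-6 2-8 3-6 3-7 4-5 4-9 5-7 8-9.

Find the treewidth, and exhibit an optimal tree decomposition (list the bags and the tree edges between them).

Each bag holds 4 vertices, so the decomposition has width 3, which upper-bounds the treewidth. For the lower bound: the 4 vertex sets {4,8,9}, {2}, {1}, {3,5,6,7} are disjoint, each induces a connected subgraph, and every pair is joined by at least one edge of G. Contracting each set to a single vertex therefore yields K_{4} as a minor, and since treewidth is minor-monotone, tw(G) ≥ tw(K_{4}) = 3. The upper and lower bounds meet at 3, so that is the treewidth.

Treewidth 3.
One optimal decomposition is:
Bags: B1 = {2, 4, 8, 9}  B2 = {1, 2, 4, 9}  B3 = {1, 2, 4, 5}  B4 = {1, 2, 5, 6}  B5 = {1, 3, 5, 6}  B6 = {3, 5, 6, 7}
Tree: B1–B2, B2–B3, B3–B4, B4–B5, B5–B6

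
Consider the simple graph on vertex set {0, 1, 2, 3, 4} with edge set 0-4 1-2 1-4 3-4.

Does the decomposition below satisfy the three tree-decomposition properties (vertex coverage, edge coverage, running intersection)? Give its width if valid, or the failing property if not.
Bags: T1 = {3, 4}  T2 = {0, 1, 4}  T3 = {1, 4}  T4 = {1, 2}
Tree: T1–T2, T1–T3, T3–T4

A tree decomposition must satisfy three properties: every vertex lies in some bag; for every edge, both endpoints lie together in some bag; and for every vertex, the bags containing it form a connected subtree. Here bags containing vertex 1 are not connected in the tree, so the decomposition is invalid.

No — bags containing vertex 1 are not connected in the tree.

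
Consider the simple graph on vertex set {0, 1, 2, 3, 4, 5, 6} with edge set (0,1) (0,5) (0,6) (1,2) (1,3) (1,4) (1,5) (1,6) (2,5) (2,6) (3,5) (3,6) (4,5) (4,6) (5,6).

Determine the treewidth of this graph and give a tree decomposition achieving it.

Treewidth 3.
One such decomposition:
Bags: B1 = {0, 1, 5, 6}  B2 = {1, 2, 5, 6}  B3 = {1, 3, 5, 6}  B4 = {1, 4, 5, 6}
Tree: B1–B2, B1–B3, B1–B4

The largest bag has 4 vertices, giving width 3; this decomposition certifies tw(G) ≤ 3. On the other hand G contains the 4-clique {0, 1, 5, 6}. A clique must lie in a single bag of any decomposition, so no decomposition can have width below 3. Combining the bounds, tw(G) = 3.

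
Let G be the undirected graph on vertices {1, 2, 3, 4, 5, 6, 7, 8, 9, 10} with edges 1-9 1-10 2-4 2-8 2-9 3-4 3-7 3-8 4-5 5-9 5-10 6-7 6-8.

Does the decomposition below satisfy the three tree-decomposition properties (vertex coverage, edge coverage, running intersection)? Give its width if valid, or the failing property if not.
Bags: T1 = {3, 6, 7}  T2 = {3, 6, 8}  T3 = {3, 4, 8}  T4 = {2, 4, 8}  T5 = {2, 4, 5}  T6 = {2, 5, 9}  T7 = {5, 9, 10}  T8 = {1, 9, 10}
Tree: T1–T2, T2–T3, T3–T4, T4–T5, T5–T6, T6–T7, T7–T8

Checking the three conditions: (i) the bags cover all of {1, 2, 3, 4, 5, 6, 7, 8, 9, 10}; (ii) for each edge, some bag contains both endpoints; (iii) the bags containing any fixed vertex form a subtree. All hold, so the decomposition is valid with width 3 − 1 = 2.

Yes; width 2.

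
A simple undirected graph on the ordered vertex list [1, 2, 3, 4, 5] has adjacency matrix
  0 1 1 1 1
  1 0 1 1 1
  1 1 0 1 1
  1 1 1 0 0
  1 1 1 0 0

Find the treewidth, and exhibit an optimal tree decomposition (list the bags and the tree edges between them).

The largest bag has 4 vertices, giving width 3; this decomposition certifies tw(G) ≤ 3. For the lower bound, the 4 vertices {1, 2, 3, 4} are pairwise adjacent, and any tree decomposition puts a clique entirely inside one bag — forcing width ≥ 3. Therefore the treewidth is 3.

Treewidth 3.
One such decomposition:
Bags: B1 = {1, 2, 3, 5}  B2 = {1, 2, 3, 4}
Tree: B1–B2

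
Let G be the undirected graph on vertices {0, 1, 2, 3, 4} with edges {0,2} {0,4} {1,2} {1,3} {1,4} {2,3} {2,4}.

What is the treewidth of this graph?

2

A width-2 tree decomposition is:
Bags: B1 = {1, 2, 3}  B2 = {1, 2, 4}  B3 = {0, 2, 4}
Tree: B1–B2, B2–B3
Each bag holds 3 vertices, so the decomposition has width 2, which upper-bounds the treewidth. Conversely, {0, 2, 4} is a clique of size 3, and the vertices of any clique must share a bag in every tree decomposition; so some bag has ≥ 3 vertices and tw(G) ≥ 2. Hence tw(G) = 2 exactly.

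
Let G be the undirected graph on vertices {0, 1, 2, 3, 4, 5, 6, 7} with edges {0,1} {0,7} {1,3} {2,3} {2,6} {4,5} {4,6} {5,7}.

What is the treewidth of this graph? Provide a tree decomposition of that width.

Treewidth 2.
One such decomposition:
Bags: B1 = {2, 4, 6}  B2 = {2, 4, 5}  B3 = {2, 5, 7}  B4 = {0, 2, 7}  B5 = {0, 1, 2}  B6 = {1, 2, 3}
Tree: B1–B2, B2–B3, B3–B4, B4–B5, B5–B6

Each bag holds 3 vertices, so the decomposition has width 2, which upper-bounds the treewidth. For the lower bound, G contains the cycle 2–6–4–5–7–0–1–3–2, so G is not a forest; only forests have treewidth ≤ 1, hence tw(G) ≥ 2. Combining the bounds, tw(G) = 2.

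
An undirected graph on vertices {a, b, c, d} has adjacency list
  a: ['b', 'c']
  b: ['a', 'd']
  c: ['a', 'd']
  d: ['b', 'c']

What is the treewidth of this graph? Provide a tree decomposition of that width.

The largest bag has 3 vertices, giving width 2; this decomposition certifies tw(G) ≤ 2. The edges c–a–b–d–c form a cycle, so G is not a tree and its treewidth is at least 2. Combining the bounds, tw(G) = 2.

Treewidth 2.
One such decomposition:
Bags: B1 = {a, b, c}  B2 = {b, c, d}
Tree: B1–B2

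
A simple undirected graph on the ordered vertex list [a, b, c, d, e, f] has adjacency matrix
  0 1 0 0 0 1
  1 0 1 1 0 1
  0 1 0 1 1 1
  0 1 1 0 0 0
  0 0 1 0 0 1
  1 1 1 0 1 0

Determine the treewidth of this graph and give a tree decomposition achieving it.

Every bag has size at most 3, so the width is 3 − 1 = 2 and tw(G) ≤ 2. On the other hand G contains the 3-clique {b, c, d}. A clique must lie in a single bag of any decomposition, so no decomposition can have width below 2. Therefore the treewidth is 2.

Treewidth 2.
One optimal decomposition is:
Bags: B1 = {c, e, f}  B2 = {b, c, f}  B3 = {b, c, d}  B4 = {a, b, f}
Tree: B1–B2, B2–B3, B2–B4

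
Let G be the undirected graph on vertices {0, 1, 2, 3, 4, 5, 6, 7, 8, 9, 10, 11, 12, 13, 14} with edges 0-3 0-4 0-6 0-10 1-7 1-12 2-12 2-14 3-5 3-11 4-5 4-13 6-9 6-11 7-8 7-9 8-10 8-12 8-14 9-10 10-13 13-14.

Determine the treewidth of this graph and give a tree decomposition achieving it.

Every bag has size at most 4, so the width is 4 − 1 = 3 and tw(G) ≤ 3. For the lower bound: the 4 vertex sets {1,2,12}, {14}, {8}, {7,9,10,13} are disjoint, each induces a connected subgraph, and every pair is joined by at least one edge of G. Contracting each set to a single vertex therefore yields K_{4} as a minor, and since treewidth is minor-monotone, tw(G) ≥ tw(K_{4}) = 3. The upper and lower bounds meet at 3, so that is the treewidth.

Treewidth 3.
One optimal decomposition is:
Bags: B1 = {1, 2, 12, 14}  B2 = {1, 8, 12, 14}  B3 = {1, 7, 8, 14}  B4 = {7, 8, 13, 14}  B5 = {7, 8, 10, 13}  B6 = {7, 9, 10, 13}  B7 = {4, 9, 10, 13}  B8 = {0, 4, 9, 10}  B9 = {0, 4, 6, 9}  B10 = {0, 4, 5, 6}  B11 = {0, 3, 5, 6}  B12 = {3, 5, 6, 11}
Tree: B1–B2, B2–B3, B3–B4, B4–B5, B5–B6, B6–B7, B7–B8, B8–B9, B9–B10, B10–B11, B11–B12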